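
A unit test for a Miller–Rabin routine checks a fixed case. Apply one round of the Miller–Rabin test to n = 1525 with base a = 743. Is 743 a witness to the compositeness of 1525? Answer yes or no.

no

n − 1 = 1524 = 2^2 · 381, so s = 2 and d = 381.
x_0 = 743^381 mod 1525 = 743.
x_0 is neither 1 nor 1524, so continue squaring.
x_1 = 743^2 mod 1525 = 1524.
x_1 ≡ −1, so 743 is not a witness.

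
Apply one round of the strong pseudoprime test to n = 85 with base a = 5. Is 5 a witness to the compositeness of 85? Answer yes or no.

yes

n − 1 = 84 = 2^2 · 21, so s = 2 and d = 21.
Repeated squaring mod 85: 5^1 ≡ 5, 5^2 ≡ 25, 5^4 ≡ 30, 5^8 ≡ 50, 5^16 ≡ 35.
21 = 16 + 4 + 1, so 5^21 ≡ 35·30·5 ≡ 65 (mod 85).
x_0 = 5^21 mod 85 = 65.
x_0 is neither 1 nor 84, so continue squaring.
x_1 = 65^2 mod 85 = 60.
Reached i = s−1 = 1 without hitting −1: 5 is a Miller–Rabin witness and 85 is composite.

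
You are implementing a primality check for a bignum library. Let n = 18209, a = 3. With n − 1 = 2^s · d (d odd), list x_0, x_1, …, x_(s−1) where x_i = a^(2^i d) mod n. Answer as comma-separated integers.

n − 1 = 18208 = 2^5 · 569, so s = 5 and d = 569.
x_0 = 3^569 mod 18209 = 406.
x_1 = 406^2 mod 18209 = 955.
x_2 = 955^2 mod 18209 = 1575.
x_3 = 1575^2 mod 18209 = 4201.
x_4 = 4201^2 mod 18209 = 3880.

406, 955, 1575, 4201, 3880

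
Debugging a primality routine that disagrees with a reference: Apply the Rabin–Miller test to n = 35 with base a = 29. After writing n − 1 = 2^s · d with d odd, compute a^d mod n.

n − 1 = 34 = 2^1 · 17, so s = 1 and d = 17.
29^17 mod 35 = 29.

29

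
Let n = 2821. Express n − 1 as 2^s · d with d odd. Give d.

Halving: 2820 → 1410 → 705; 705 is odd.
So 2820 = 2^2 · 705.

705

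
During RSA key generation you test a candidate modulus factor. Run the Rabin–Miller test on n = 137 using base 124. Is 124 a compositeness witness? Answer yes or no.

n − 1 = 136 = 2^3 · 17, so s = 3 and d = 17.
Repeated squaring mod 137: 124^1 ≡ 124, 124^2 ≡ 32, 124^4 ≡ 65, 124^8 ≡ 115, 124^16 ≡ 73.
17 = 16 + 1, so 124^17 ≡ 73·124 ≡ 10 (mod 137).
x_0 = 124^17 mod 137 = 10.
x_0 is neither 1 nor 136, so continue squaring.
x_1 = 10^2 mod 137 = 100.
x_2 = 100^2 mod 137 = 136.
x_2 ≡ −1, so 124 is not a witness.

no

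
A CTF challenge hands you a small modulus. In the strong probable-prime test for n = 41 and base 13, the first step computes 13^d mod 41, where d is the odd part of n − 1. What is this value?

n − 1 = 40 = 2^3 · 5, so s = 3 and d = 5.
13^5 mod 41 = 38.

38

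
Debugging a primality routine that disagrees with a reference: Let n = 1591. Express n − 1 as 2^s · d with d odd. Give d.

Halving: 1590 → 795; 795 is odd.
So 1590 = 2^1 · 795.

795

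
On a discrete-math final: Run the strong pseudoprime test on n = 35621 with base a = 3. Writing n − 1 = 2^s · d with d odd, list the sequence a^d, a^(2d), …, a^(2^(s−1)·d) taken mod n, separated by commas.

n − 1 = 35620 = 2^2 · 8905, so s = 2 and d = 8905.
x_0 = 3^8905 mod 35621 = 15816.
x_1 = 15816^2 mod 35621 = 15194.

15816, 15194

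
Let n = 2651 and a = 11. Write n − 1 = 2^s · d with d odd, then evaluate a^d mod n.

660

n − 1 = 2650 = 2^1 · 1325, so s = 1 and d = 1325.
By repeated squaring, 11^1325 ≡ 660 (mod 2651).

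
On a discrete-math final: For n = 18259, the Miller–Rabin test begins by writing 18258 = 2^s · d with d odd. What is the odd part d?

Halving: 18258 → 9129; 9129 is odd.
So 18258 = 2^1 · 9129.

9129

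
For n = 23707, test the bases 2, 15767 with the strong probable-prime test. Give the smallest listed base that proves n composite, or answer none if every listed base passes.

2

n − 1 = 23706 = 2^1 · 11853, so s = 1 and d = 11853.
Base 2: x_0 = 2^11853 mod 23707 = 10578. x_0 ∉ {1, 23706} and s = 1, so 2 is a Miller–Rabin witness and 23707 is composite.
Base 15767: x_0 = 15767^11853 mod 23707 = 3313. x_0 ∉ {1, 23706} and s = 1, so 15767 is a Miller–Rabin witness and 23707 is composite.
The smallest witness among the given bases is 2.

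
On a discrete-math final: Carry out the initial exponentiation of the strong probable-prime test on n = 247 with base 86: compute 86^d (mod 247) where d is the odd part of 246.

n − 1 = 246 = 2^1 · 123, so s = 1 and d = 123.
86^123 mod 247 = 122.

122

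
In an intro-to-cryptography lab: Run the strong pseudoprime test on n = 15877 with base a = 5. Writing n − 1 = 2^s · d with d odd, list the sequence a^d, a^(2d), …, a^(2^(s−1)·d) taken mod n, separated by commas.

126, 15876

n − 1 = 15876 = 2^2 · 3969, so s = 2 and d = 3969.
x_0 = 5^3969 mod 15877 = 126.
x_1 = 126^2 mod 15877 = 15876.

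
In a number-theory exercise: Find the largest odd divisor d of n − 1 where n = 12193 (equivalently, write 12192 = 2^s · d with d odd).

Halving: 12192 → 6096 → 3048 → 1524 → 762 → 381; 381 is odd.
So 12192 = 2^5 · 381.

381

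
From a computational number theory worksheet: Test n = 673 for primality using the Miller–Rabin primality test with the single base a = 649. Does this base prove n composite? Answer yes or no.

no

n − 1 = 672 = 2^5 · 21, so s = 5 and d = 21.
x_0 = 649^21 mod 673 = 512.
x_0 is neither 1 nor 672, so continue squaring.
x_1 = 512^2 mod 673 = 347.
x_2 = 347^2 mod 673 = 615.
x_3 = 615^2 mod 673 = 672.
x_3 ≡ −1, so 649 is not a witness.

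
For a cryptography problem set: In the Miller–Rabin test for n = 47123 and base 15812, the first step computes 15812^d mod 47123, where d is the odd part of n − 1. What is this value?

n − 1 = 47122 = 2^1 · 23561, so s = 1 and d = 23561.
Repeated squaring mod 47123: 15812^1 ≡ 15812, 15812^2 ≡ 31829, 15812^4 ≡ 34987, 15812^8 ≡ 23121, 15812^16 ≡ 17329, 15812^32 ≡ 26485, 15812^64 ≡ 29370, 15812^128 ≡ 10385, 15812^256 ≡ 30801, 15812^512 ≡ 21365, 15812^1024 ≡ 29847, 15812^2048 ≡ 30217, 15812^4096 ≡ 11841, 15812^8192 ≡ 18356, 15812^16384 ≡ 13286.
23561 = 16384 + 4096 + 2048 + 1024 + 8 + 1, so 15812^23561 ≡ 13286·11841·30217·29847·23121·15812 ≡ 1 (mod 47123).

1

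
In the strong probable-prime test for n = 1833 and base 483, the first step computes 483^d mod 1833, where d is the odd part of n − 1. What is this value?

n − 1 = 1832 = 2^3 · 229, so s = 3 and d = 229.
Repeated squaring mod 1833: 483^1 ≡ 483, 483^2 ≡ 498, 483^4 ≡ 549, 483^8 ≡ 789, 483^16 ≡ 1134, 483^32 ≡ 1023, 483^64 ≡ 1719, 483^128 ≡ 165.
229 = 128 + 64 + 32 + 4 + 1, so 483^229 ≡ 165·1719·1023·549·483 ≡ 405 (mod 1833).

405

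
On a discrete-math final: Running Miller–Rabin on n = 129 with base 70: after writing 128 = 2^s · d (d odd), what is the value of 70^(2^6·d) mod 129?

n − 1 = 128 = 2^7 · 1, so s = 7 and d = 1.
x_0 = 70^1 mod 129 = 70.
x_1 = 70^2 mod 129 = 127.
x_2 = 127^2 mod 129 = 4.
x_3 = 4^2 mod 129 = 16.
x_4 = 16^2 mod 129 = 127.
x_5 = 127^2 mod 129 = 4.
x_6 = 4^2 mod 129 = 16.

16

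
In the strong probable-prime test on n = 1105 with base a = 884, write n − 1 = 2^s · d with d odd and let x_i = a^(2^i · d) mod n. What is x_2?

n − 1 = 1104 = 2^4 · 69, so s = 4 and d = 69.
Repeated squaring mod 1105: 884^1 ≡ 884, 884^2 ≡ 221, 884^4 ≡ 221, 884^8 ≡ 221, 884^16 ≡ 221, 884^32 ≡ 221, 884^64 ≡ 221.
69 = 64 + 4 + 1, so 884^69 ≡ 221·221·884 ≡ 884 (mod 1105).
x_0 = 884.
x_1 = 884^2 mod 1105 = 221.
x_2 = 221^2 mod 1105 = 221.

221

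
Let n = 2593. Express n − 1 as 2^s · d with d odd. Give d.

Halving: 2592 → 1296 → 648 → 324 → 162 → 81; 81 is odd.
So 2592 = 2^5 · 81.

81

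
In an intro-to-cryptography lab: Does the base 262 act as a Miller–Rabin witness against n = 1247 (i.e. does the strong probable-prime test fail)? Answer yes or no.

n − 1 = 1246 = 2^1 · 623, so s = 1 and d = 623.
By repeated squaring, 262^623 ≡ 1 (mod 1247).
x_0 = 262^623 mod 1247 = 1.
x_0 = 1, so 262 is not a witness.

no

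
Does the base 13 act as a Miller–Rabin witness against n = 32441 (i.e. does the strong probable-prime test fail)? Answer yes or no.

n − 1 = 32440 = 2^3 · 4055, so s = 3 and d = 4055.
x_0 = 13^4055 mod 32441 = 31870.
x_0 is neither 1 nor 32440, so continue squaring.
x_1 = 31870^2 mod 32441 = 1631.
x_2 = 1631^2 mod 32441 = 32440.
x_2 ≡ −1, so 13 is not a witness.

no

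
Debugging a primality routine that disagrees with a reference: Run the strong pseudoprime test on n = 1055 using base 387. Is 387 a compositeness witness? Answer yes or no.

yes

n − 1 = 1054 = 2^1 · 527, so s = 1 and d = 527.
By repeated squaring, 387^527 ≡ 803 (mod 1055).
x_0 = 387^527 mod 1055 = 803.
x_0 ∉ {1, 1054} and s = 1, so 387 is a Miller–Rabin witness and 1055 is composite.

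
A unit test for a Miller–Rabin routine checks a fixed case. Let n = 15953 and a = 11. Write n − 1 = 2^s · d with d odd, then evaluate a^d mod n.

n − 1 = 15952 = 2^4 · 997, so s = 4 and d = 997.
By repeated squaring, 11^997 ≡ 14102 (mod 15953).

14102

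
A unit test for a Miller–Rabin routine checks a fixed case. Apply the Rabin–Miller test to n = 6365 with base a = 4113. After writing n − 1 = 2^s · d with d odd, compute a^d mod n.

2132

n − 1 = 6364 = 2^2 · 1591, so s = 2 and d = 1591.
Repeated squaring mod 6365: 4113^1 ≡ 4113, 4113^2 ≡ 4964, 4113^4 ≡ 2381, 4113^8 ≡ 4311, 4113^16 ≡ 5286, 4113^32 ≡ 5811, 4113^64 ≡ 1396, 4113^128 ≡ 1126, 4113^256 ≡ 1241, 4113^512 ≡ 6116, 4113^1024 ≡ 4716.
1591 = 1024 + 512 + 32 + 16 + 4 + 2 + 1, so 4113^1591 ≡ 4716·6116·5811·5286·2381·4964·4113 ≡ 2132 (mod 6365).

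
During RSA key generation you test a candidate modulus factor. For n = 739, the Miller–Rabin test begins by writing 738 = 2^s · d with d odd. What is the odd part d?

369

Halving: 738 → 369; 369 is odd.
So 738 = 2^1 · 369.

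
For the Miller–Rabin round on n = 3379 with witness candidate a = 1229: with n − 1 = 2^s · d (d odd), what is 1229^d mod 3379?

n − 1 = 3378 = 2^1 · 1689, so s = 1 and d = 1689.
By repeated squaring, 1229^1689 ≡ 2488 (mod 3379).

2488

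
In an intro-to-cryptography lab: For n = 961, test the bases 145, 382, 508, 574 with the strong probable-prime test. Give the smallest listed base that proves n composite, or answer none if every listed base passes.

n − 1 = 960 = 2^6 · 15, so s = 6 and d = 15.
Base 145: x_0 = 145^15 mod 961 = 960. x_0 = 960 ≡ −1, so 145 is not a witness.
Base 382: x_0 = 382^15 mod 961 = 311. x_0 is neither 1 nor 960, so continue squaring. x_1 = 311^2 mod 961 = 621. x_2 = 621^2 mod 961 = 280. x_3 = 280^2 mod 961 = 559. x_4 = 559^2 mod 961 = 156. x_5 = 156^2 mod 961 = 311. Reached i = s−1 = 5 without hitting −1: 382 is a Miller–Rabin witness and 961 is composite.
Base 508: x_0 = 508^15 mod 961 = 371. x_0 is neither 1 nor 960, so continue squaring. x_1 = 371^2 mod 961 = 218. x_2 = 218^2 mod 961 = 435. x_3 = 435^2 mod 961 = 869. x_4 = 869^2 mod 961 = 776. x_5 = 776^2 mod 961 = 590. Reached i = s−1 = 5 without hitting −1: 508 is a Miller–Rabin witness and 961 is composite.
Base 574: x_0 = 574^15 mod 961 = 776. x_0 is neither 1 nor 960, so continue squaring. x_1 = 776^2 mod 961 = 590. x_2 = 590^2 mod 961 = 218. x_3 = 218^2 mod 961 = 435. x_4 = 435^2 mod 961 = 869. x_5 = 869^2 mod 961 = 776. Reached i = s−1 = 5 without hitting −1: 574 is a Miller–Rabin witness and 961 is composite.
The smallest witness among the given bases is 382.

382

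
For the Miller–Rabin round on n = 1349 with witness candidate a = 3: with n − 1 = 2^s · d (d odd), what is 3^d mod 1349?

1211

n − 1 = 1348 = 2^2 · 337, so s = 2 and d = 337.
3^337 mod 1349 = 1211.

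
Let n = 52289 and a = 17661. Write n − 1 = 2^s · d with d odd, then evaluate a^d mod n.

49109

n − 1 = 52288 = 2^6 · 817, so s = 6 and d = 817.
17661^817 mod 52289 = 49109.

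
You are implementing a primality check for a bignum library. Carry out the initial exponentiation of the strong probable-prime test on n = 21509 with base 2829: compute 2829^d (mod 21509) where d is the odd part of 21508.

n − 1 = 21508 = 2^2 · 5377, so s = 2 and d = 5377.
By repeated squaring, 2829^5377 ≡ 5066 (mod 21509).

5066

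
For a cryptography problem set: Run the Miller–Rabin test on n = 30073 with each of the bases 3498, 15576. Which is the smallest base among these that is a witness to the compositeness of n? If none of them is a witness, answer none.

n − 1 = 30072 = 2^3 · 3759, so s = 3 and d = 3759.
Base 3498: x_0 = 3498^3759 mod 30073 = 22376. x_0 is neither 1 nor 30072, so continue squaring. x_1 = 22376^2 mod 30073 = 30072. x_1 ≡ −1, so 3498 is not a witness.
Base 15576: x_0 = 15576^3759 mod 30073 = 17557. x_0 is neither 1 nor 30072, so continue squaring. x_1 = 17557^2 mod 30073 = 30072. x_1 ≡ −1, so 15576 is not a witness.
No listed base is a witness for 30073.

none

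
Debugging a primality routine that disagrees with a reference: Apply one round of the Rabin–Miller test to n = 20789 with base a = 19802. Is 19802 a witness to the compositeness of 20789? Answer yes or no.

n − 1 = 20788 = 2^2 · 5197, so s = 2 and d = 5197.
Repeated squaring mod 20789: 19802^1 ≡ 19802, 19802^2 ≡ 17875, 19802^4 ≡ 9484, 19802^8 ≡ 13042, 19802^16 ≡ 18955, 19802^32 ≡ 16527, 19802^64 ≡ 15847, 19802^128 ≡ 17078, 19802^256 ≡ 9203, 19802^512 ≡ 823, 19802^1024 ≡ 12081, 19802^2048 ≡ 11781, 19802^4096 ≡ 4597.
5197 = 4096 + 1024 + 64 + 8 + 4 + 1, so 19802^5197 ≡ 4597·12081·15847·13042·9484·19802 ≡ 2489 (mod 20789).
x_0 = 19802^5197 mod 20789 = 2489.
x_0 is neither 1 nor 20788, so continue squaring.
x_1 = 2489^2 mod 20789 = 20788.
x_1 ≡ −1, so 19802 is not a witness.

no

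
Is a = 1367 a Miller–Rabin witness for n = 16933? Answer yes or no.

n − 1 = 16932 = 2^2 · 4233, so s = 2 and d = 4233.
By repeated squaring, 1367^4233 ≡ 5139 (mod 16933).
x_0 = 1367^4233 mod 16933 = 5139.
x_0 is neither 1 nor 16932, so continue squaring.
x_1 = 5139^2 mod 16933 = 10774.
Reached i = s−1 = 1 without hitting −1: 1367 is a Miller–Rabin witness and 16933 is composite.

yes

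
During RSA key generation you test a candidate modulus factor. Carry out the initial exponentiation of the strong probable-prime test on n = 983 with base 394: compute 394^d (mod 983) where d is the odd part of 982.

982

n − 1 = 982 = 2^1 · 491, so s = 1 and d = 491.
394^491 mod 983 = 982.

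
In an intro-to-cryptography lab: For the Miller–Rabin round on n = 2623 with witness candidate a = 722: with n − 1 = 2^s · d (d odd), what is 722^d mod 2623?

n − 1 = 2622 = 2^1 · 1311, so s = 1 and d = 1311.
722^1311 mod 2623 = 8.

8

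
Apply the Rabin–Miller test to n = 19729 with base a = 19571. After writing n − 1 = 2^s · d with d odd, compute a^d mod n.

8657

n − 1 = 19728 = 2^4 · 1233, so s = 4 and d = 1233.
19571^1233 mod 19729 = 8657.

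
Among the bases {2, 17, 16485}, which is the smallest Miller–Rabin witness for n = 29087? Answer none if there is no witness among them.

n − 1 = 29086 = 2^1 · 14543, so s = 1 and d = 14543.
Base 2: x_0 = 2^14543 mod 29087 = 17128. x_0 ∉ {1, 29086} and s = 1, so 2 is a Miller–Rabin witness and 29087 is composite.
Base 17: x_0 = 17^14543 mod 29087 = 13294. x_0 ∉ {1, 29086} and s = 1, so 17 is a Miller–Rabin witness and 29087 is composite.
Base 16485: x_0 = 16485^14543 mod 29087 = 1744. x_0 ∉ {1, 29086} and s = 1, so 16485 is a Miller–Rabin witness and 29087 is composite.
The smallest witness among the given bases is 2.

2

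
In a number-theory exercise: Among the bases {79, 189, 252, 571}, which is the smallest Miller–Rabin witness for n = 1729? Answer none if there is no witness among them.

79

n − 1 = 1728 = 2^6 · 27, so s = 6 and d = 27.
Base 79: x_0 = 79^27 mod 1729 = 911. x_0 is neither 1 nor 1728, so continue squaring. x_1 = 911^2 mod 1729 = 1. x_1 = 1 but x_0 ≠ ±1, a nontrivial square root of 1 — 79 is a witness and 1729 is composite.
Base 189: x_0 = 189^27 mod 1729 = 1253. x_0 is neither 1 nor 1728, so continue squaring. x_1 = 1253^2 mod 1729 = 77. x_2 = 77^2 mod 1729 = 742. x_3 = 742^2 mod 1729 = 742. x_4 = 742^2 mod 1729 = 742. x_5 = 742^2 mod 1729 = 742. Reached i = s−1 = 5 without hitting −1: 189 is a Miller–Rabin witness and 1729 is composite.
Base 252: x_0 = 252^27 mod 1729 = 476. x_0 is neither 1 nor 1728, so continue squaring. x_1 = 476^2 mod 1729 = 77. x_2 = 77^2 mod 1729 = 742. x_3 = 742^2 mod 1729 = 742. x_4 = 742^2 mod 1729 = 742. x_5 = 742^2 mod 1729 = 742. Reached i = s−1 = 5 without hitting −1: 252 is a Miller–Rabin witness and 1729 is composite.
Base 571: x_0 = 571^27 mod 1729 = 1065. x_0 is neither 1 nor 1728, so continue squaring. x_1 = 1065^2 mod 1729 = 1. x_1 = 1 but x_0 ≠ ±1, a nontrivial square root of 1 — 571 is a witness and 1729 is composite.
The smallest witness among the given bases is 79.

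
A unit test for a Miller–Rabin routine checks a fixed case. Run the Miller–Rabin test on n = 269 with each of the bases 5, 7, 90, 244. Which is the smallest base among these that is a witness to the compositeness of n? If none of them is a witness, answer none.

n − 1 = 268 = 2^2 · 67, so s = 2 and d = 67.
Base 5: x_0 = 5^67 mod 269 = 1. x_0 = 1, so 5 is not a witness.
Base 7: x_0 = 7^67 mod 269 = 82. x_0 is neither 1 nor 268, so continue squaring. x_1 = 82^2 mod 269 = 268. x_1 ≡ −1, so 7 is not a witness.
Base 90: x_0 = 90^67 mod 269 = 82. x_0 is neither 1 nor 268, so continue squaring. x_1 = 82^2 mod 269 = 268. x_1 ≡ −1, so 90 is not a witness.
Base 244: x_0 = 244^67 mod 269 = 268. x_0 = 268 ≡ −1, so 244 is not a witness.
No listed base is a witness for 269.

none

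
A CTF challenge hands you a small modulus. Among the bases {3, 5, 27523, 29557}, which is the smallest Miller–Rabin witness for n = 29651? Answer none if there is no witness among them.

3

n − 1 = 29650 = 2^1 · 14825, so s = 1 and d = 14825.
Base 3: x_0 = 3^14825 mod 29651 = 22725. x_0 ∉ {1, 29650} and s = 1, so 3 is a Miller–Rabin witness and 29651 is composite.
Base 5: x_0 = 5^14825 mod 29651 = 18495. x_0 ∉ {1, 29650} and s = 1, so 5 is a Miller–Rabin witness and 29651 is composite.
Base 27523: x_0 = 27523^14825 mod 29651 = 3508. x_0 ∉ {1, 29650} and s = 1, so 27523 is a Miller–Rabin witness and 29651 is composite.
Base 29557: x_0 = 29557^14825 mod 29651 = 22406. x_0 ∉ {1, 29650} and s = 1, so 29557 is a Miller–Rabin witness and 29651 is composite.
The smallest witness among the given bases is 3.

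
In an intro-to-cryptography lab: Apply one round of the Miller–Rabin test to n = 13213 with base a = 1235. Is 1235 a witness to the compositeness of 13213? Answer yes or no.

no

n − 1 = 13212 = 2^2 · 3303, so s = 2 and d = 3303.
By repeated squaring, 1235^3303 ≡ 9755 (mod 13213).
x_0 = 1235^3303 mod 13213 = 9755.
x_0 is neither 1 nor 13212, so continue squaring.
x_1 = 9755^2 mod 13213 = 13212.
x_1 ≡ −1, so 1235 is not a witness.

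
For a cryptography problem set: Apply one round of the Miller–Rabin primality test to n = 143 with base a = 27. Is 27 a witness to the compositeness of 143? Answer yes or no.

n − 1 = 142 = 2^1 · 71, so s = 1 and d = 71.
x_0 = 27^71 mod 143 = 27.
x_0 ∉ {1, 142} and s = 1, so 27 is a Miller–Rabin witness and 143 is composite.

yes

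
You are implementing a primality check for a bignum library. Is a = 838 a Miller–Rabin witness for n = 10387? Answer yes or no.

n − 1 = 10386 = 2^1 · 5193, so s = 1 and d = 5193.
x_0 = 838^5193 mod 10387 = 590.
x_0 ∉ {1, 10386} and s = 1, so 838 is a Miller–Rabin witness and 10387 is composite.

yes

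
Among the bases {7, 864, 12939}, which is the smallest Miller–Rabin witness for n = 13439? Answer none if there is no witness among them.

n − 1 = 13438 = 2^1 · 6719, so s = 1 and d = 6719.
Base 7: x_0 = 7^6719 mod 13439 = 240. x_0 ∉ {1, 13438} and s = 1, so 7 is a Miller–Rabin witness and 13439 is composite.
Base 864: x_0 = 864^6719 mod 13439 = 5292. x_0 ∉ {1, 13438} and s = 1, so 864 is a Miller–Rabin witness and 13439 is composite.
Base 12939: x_0 = 12939^6719 mod 13439 = 7086. x_0 ∉ {1, 13438} and s = 1, so 12939 is a Miller–Rabin witness and 13439 is composite.
The smallest witness among the given bases is 7.

7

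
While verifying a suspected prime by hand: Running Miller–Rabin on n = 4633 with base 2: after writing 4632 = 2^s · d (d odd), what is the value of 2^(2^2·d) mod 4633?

n − 1 = 4632 = 2^3 · 579, so s = 3 and d = 579.
x_0 = 2^579 mod 4633 = 759.
x_1 = 759^2 mod 4633 = 1589.
x_2 = 1589^2 mod 4633 = 4569.

4569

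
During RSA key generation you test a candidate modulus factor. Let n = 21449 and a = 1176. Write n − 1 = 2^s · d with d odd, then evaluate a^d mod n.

4079

n − 1 = 21448 = 2^3 · 2681, so s = 3 and d = 2681.
1176^2681 mod 21449 = 4079.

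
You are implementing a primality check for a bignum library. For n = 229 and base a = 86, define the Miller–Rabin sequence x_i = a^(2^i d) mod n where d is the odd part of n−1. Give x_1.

228

n − 1 = 228 = 2^2 · 57, so s = 2 and d = 57.
Repeated squaring mod 229: 86^1 ≡ 86, 86^2 ≡ 68, 86^4 ≡ 44, 86^8 ≡ 104, 86^16 ≡ 53, 86^32 ≡ 61.
57 = 32 + 16 + 8 + 1, so 86^57 ≡ 61·53·104·86 ≡ 122 (mod 229).
x_0 = 122.
x_1 = 122^2 mod 229 = 228.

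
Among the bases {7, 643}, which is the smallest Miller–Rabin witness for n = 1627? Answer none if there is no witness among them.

none

n − 1 = 1626 = 2^1 · 813, so s = 1 and d = 813.
Base 7: x_0 = 7^813 mod 1627 = 1. x_0 = 1, so 7 is not a witness.
Base 643: x_0 = 643^813 mod 1627 = 1. x_0 = 1, so 643 is not a witness.
No listed base is a witness for 1627.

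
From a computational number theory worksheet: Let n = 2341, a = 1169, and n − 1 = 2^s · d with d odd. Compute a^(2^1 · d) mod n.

n − 1 = 2340 = 2^2 · 585, so s = 2 and d = 585.
x_0 = 1169^585 mod 2341 = 2188.
x_1 = 2188^2 mod 2341 = 2340.

2340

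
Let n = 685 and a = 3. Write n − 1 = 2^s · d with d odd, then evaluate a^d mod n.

n − 1 = 684 = 2^2 · 171, so s = 2 and d = 171.
3^171 mod 685 = 437.

437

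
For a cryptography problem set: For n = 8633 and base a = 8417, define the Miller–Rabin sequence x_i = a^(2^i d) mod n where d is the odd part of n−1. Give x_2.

5918

n − 1 = 8632 = 2^3 · 1079, so s = 3 and d = 1079.
Repeated squaring mod 8633: 8417^1 ≡ 8417, 8417^2 ≡ 3491, 8417^4 ≡ 5918, 8417^8 ≡ 7276, 8417^16 ≡ 2620, 8417^32 ≡ 1165, 8417^64 ≡ 1844, 8417^128 ≡ 7567, 8417^256 ≡ 5433, 8417^512 ≡ 1262, 8417^1024 ≡ 4172.
1079 = 1024 + 32 + 16 + 4 + 2 + 1, so 8417^1079 ≡ 4172·1165·2620·5918·3491·8417 ≡ 313 (mod 8633).
x_0 = 313.
x_1 = 313^2 mod 8633 = 3006.
x_2 = 3006^2 mod 8633 = 5918.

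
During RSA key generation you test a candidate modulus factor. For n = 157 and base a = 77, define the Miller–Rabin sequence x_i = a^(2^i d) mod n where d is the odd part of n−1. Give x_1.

156

n − 1 = 156 = 2^2 · 39, so s = 2 and d = 39.
x_0 = 77^39 mod 157 = 28.
x_1 = 28^2 mod 157 = 156.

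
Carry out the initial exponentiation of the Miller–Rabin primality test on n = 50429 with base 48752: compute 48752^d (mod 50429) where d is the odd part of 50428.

33393

n − 1 = 50428 = 2^2 · 12607, so s = 2 and d = 12607.
Repeated squaring mod 50429: 48752^1 ≡ 48752, 48752^2 ≡ 38734, 48752^4 ≡ 9577, 48752^8 ≡ 39007, 48752^16 ≡ 2261, 48752^32 ≡ 18792, 48752^64 ≡ 35406, 48752^128 ≡ 20754, 48752^256 ≡ 14427, 48752^512 ≡ 17846, 48752^1024 ≡ 20581, 48752^2048 ≡ 24390, 48752^4096 ≡ 11616, 48752^8192 ≡ 33881.
12607 = 8192 + 4096 + 256 + 32 + 16 + 8 + 4 + 2 + 1, so 48752^12607 ≡ 33881·11616·14427·18792·2261·39007·9577·38734·48752 ≡ 33393 (mod 50429).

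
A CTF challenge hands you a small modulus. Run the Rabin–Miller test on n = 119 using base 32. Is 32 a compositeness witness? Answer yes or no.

n − 1 = 118 = 2^1 · 59, so s = 1 and d = 59.
Repeated squaring mod 119: 32^1 ≡ 32, 32^2 ≡ 72, 32^4 ≡ 67, 32^8 ≡ 86, 32^16 ≡ 18, 32^32 ≡ 86.
59 = 32 + 16 + 8 + 2 + 1, so 32^59 ≡ 86·18·86·72·32 ≡ 9 (mod 119).
x_0 = 32^59 mod 119 = 9.
x_0 ∉ {1, 118} and s = 1, so 32 is a Miller–Rabin witness and 119 is composite.

yes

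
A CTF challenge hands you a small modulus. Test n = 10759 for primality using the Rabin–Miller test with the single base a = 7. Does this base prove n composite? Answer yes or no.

n − 1 = 10758 = 2^1 · 5379, so s = 1 and d = 5379.
Repeated squaring mod 10759: 7^1 ≡ 7, 7^2 ≡ 49, 7^4 ≡ 2401, 7^8 ≡ 8736, 7^16 ≡ 4109, 7^32 ≡ 3010, 7^64 ≡ 1022, 7^128 ≡ 861, 7^256 ≡ 9709, 7^512 ≡ 5082, 7^1024 ≡ 5124, 7^2048 ≡ 3416, 7^4096 ≡ 6300.
5379 = 4096 + 1024 + 256 + 2 + 1, so 7^5379 ≡ 6300·5124·9709·49·7 ≡ 10087 (mod 10759).
x_0 = 7^5379 mod 10759 = 10087.
x_0 ∉ {1, 10758} and s = 1, so 7 is a Miller–Rabin witness and 10759 is composite.

yes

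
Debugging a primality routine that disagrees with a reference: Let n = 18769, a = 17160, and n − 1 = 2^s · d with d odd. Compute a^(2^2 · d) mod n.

n − 1 = 18768 = 2^4 · 1173, so s = 4 and d = 1173.
Repeated squaring mod 18769: 17160^1 ≡ 17160, 17160^2 ≡ 17528, 17160^4 ≡ 1023, 17160^8 ≡ 14234, 17160^16 ≡ 14170, 17160^32 ≡ 16907, 17160^64 ≡ 13548, 17160^128 ≡ 6253, 17160^256 ≡ 4182, 17160^512 ≡ 15185, 17160^1024 ≡ 7060.
1173 = 1024 + 128 + 16 + 4 + 1, so 17160^1173 ≡ 7060·6253·14170·1023·17160 ≡ 17937 (mod 18769).
x_0 = 17937.
x_1 = 17937^2 mod 18769 = 16540.
x_2 = 16540^2 mod 18769 = 13425.

13425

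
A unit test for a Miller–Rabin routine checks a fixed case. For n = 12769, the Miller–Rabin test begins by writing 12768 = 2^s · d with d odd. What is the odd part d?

399

Halving: 12768 → 6384 → 3192 → 1596 → 798 → 399; 399 is odd.
So 12768 = 2^5 · 399.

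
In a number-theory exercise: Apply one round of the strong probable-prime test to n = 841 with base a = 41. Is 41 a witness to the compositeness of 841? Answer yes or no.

no

n − 1 = 840 = 2^3 · 105, so s = 3 and d = 105.
Repeated squaring mod 841: 41^1 ≡ 41, 41^2 ≡ 840, 41^4 ≡ 1, 41^8 ≡ 1, 41^16 ≡ 1, 41^32 ≡ 1, 41^64 ≡ 1.
105 = 64 + 32 + 8 + 1, so 41^105 ≡ 1·1·1·41 ≡ 41 (mod 841).
x_0 = 41^105 mod 841 = 41.
x_0 is neither 1 nor 840, so continue squaring.
x_1 = 41^2 mod 841 = 840.
x_1 ≡ −1, so 41 is not a witness.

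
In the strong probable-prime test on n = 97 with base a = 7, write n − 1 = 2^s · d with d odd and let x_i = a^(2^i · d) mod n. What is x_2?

n − 1 = 96 = 2^5 · 3, so s = 5 and d = 3.
x_0 = 7^3 mod 97 = 52.
x_1 = 52^2 mod 97 = 85.
x_2 = 85^2 mod 97 = 47.

47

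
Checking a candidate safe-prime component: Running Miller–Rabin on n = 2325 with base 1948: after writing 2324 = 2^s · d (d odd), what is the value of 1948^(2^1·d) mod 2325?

n − 1 = 2324 = 2^2 · 581, so s = 2 and d = 581.
x_0 = 1948^581 mod 2325 = 223.
x_1 = 223^2 mod 2325 = 904.

904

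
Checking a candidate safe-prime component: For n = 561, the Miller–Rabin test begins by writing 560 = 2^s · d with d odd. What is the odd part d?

Halving: 560 → 280 → 140 → 70 → 35; 35 is odd.
So 560 = 2^4 · 35.

35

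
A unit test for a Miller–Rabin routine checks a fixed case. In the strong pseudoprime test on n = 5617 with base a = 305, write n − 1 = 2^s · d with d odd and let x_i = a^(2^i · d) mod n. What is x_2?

3337

n − 1 = 5616 = 2^4 · 351, so s = 4 and d = 351.
x_0 = 305^351 mod 5617 = 4077.
x_1 = 4077^2 mod 5617 = 1226.
x_2 = 1226^2 mod 5617 = 3337.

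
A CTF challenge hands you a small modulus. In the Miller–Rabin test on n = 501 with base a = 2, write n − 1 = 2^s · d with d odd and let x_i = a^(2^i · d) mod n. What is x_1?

n − 1 = 500 = 2^2 · 125, so s = 2 and d = 125.
x_0 = 2^125 mod 501 = 488.
x_1 = 488^2 mod 501 = 169.

169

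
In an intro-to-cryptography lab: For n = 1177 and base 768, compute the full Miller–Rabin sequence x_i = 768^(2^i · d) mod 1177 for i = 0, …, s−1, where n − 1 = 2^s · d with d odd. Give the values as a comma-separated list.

n − 1 = 1176 = 2^3 · 147, so s = 3 and d = 147.
x_0 = 768^147 mod 1177 = 422.
x_1 = 422^2 mod 1177 = 357.
x_2 = 357^2 mod 1177 = 333.

422, 357, 333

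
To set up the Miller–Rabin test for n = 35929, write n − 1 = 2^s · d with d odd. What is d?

4491

Halving: 35928 → 17964 → 8982 → 4491; 4491 is odd.
So 35928 = 2^3 · 4491.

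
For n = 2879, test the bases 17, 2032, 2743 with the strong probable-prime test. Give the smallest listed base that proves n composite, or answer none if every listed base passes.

n − 1 = 2878 = 2^1 · 1439, so s = 1 and d = 1439.
Base 17: x_0 = 17^1439 mod 2879 = 2878. x_0 = 2878 ≡ −1, so 17 is not a witness.
Base 2032: x_0 = 2032^1439 mod 2879 = 1. x_0 = 1, so 2032 is not a witness.
Base 2743: x_0 = 2743^1439 mod 2879 = 1. x_0 = 1, so 2743 is not a witness.
No listed base is a witness for 2879.

none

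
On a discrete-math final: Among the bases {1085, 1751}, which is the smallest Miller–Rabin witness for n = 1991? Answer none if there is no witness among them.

none

n − 1 = 1990 = 2^1 · 995, so s = 1 and d = 995.
Base 1085: x_0 = 1085^995 mod 1991 = 1990. x_0 = 1990 ≡ −1, so 1085 is not a witness.
Base 1751: x_0 = 1751^995 mod 1991 = 1990. x_0 = 1990 ≡ −1, so 1751 is not a witness.
No listed base is a witness for 1991.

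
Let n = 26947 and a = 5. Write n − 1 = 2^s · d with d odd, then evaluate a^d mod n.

n − 1 = 26946 = 2^1 · 13473, so s = 1 and d = 13473.
By repeated squaring, 5^13473 ≡ 26946 (mod 26947).

26946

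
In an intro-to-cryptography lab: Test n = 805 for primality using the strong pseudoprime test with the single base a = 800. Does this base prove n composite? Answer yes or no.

n − 1 = 804 = 2^2 · 201, so s = 2 and d = 201.
Repeated squaring mod 805: 800^1 ≡ 800, 800^2 ≡ 25, 800^4 ≡ 625, 800^8 ≡ 200, 800^16 ≡ 555, 800^32 ≡ 515, 800^64 ≡ 380, 800^128 ≡ 305.
201 = 128 + 64 + 8 + 1, so 800^201 ≡ 305·380·200·800 ≡ 680 (mod 805).
x_0 = 800^201 mod 805 = 680.
x_0 is neither 1 nor 804, so continue squaring.
x_1 = 680^2 mod 805 = 330.
Reached i = s−1 = 1 without hitting −1: 800 is a Miller–Rabin witness and 805 is composite.

yes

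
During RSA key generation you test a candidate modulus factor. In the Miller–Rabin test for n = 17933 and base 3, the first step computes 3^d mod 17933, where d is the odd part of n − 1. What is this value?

n − 1 = 17932 = 2^2 · 4483, so s = 2 and d = 4483.
3^4483 mod 17933 = 16704.

16704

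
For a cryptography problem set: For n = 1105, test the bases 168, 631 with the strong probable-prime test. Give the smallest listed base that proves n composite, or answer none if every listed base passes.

168

n − 1 = 1104 = 2^4 · 69, so s = 4 and d = 69.
Base 168: x_0 = 168^69 mod 1105 = 818. x_0 is neither 1 nor 1104, so continue squaring. x_1 = 818^2 mod 1105 = 599. x_2 = 599^2 mod 1105 = 781. x_3 = 781^2 mod 1105 = 1. x_3 = 1 but x_2 ≠ ±1, a nontrivial square root of 1 — 168 is a witness and 1105 is composite.
Base 631: x_0 = 631^69 mod 1105 = 151. x_0 is neither 1 nor 1104, so continue squaring. x_1 = 151^2 mod 1105 = 701. x_2 = 701^2 mod 1105 = 781. x_3 = 781^2 mod 1105 = 1. x_3 = 1 but x_2 ≠ ±1, a nontrivial square root of 1 — 631 is a witness and 1105 is composite.
The smallest witness among the given bases is 168.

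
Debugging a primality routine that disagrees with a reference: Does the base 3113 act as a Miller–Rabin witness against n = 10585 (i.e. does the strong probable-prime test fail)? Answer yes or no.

yes

n − 1 = 10584 = 2^3 · 1323, so s = 3 and d = 1323.
x_0 = 3113^1323 mod 10585 = 3932.
x_0 is neither 1 nor 10584, so continue squaring.
x_1 = 3932^2 mod 10585 = 6524.
x_2 = 6524^2 mod 10585 = 291.
Reached i = s−1 = 2 without hitting −1: 3113 is a Miller–Rabin witness and 10585 is composite.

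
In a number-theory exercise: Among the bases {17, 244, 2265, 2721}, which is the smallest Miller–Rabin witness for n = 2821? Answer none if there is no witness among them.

none

n − 1 = 2820 = 2^2 · 705, so s = 2 and d = 705.
Base 17: x_0 = 17^705 mod 2821 = 2820. x_0 = 2820 ≡ −1, so 17 is not a witness.
Base 244: x_0 = 244^705 mod 2821 = 2820. x_0 = 2820 ≡ −1, so 244 is not a witness.
Base 2265: x_0 = 2265^705 mod 2821 = 1. x_0 = 1, so 2265 is not a witness.
Base 2721: x_0 = 2721^705 mod 2821 = 2820. x_0 = 2820 ≡ −1, so 2721 is not a witness.
No listed base is a witness for 2821.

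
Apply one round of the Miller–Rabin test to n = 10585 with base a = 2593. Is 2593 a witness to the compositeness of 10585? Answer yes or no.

no

n − 1 = 10584 = 2^3 · 1323, so s = 3 and d = 1323.
x_0 = 2593^1323 mod 10585 = 9152.
x_0 is neither 1 nor 10584, so continue squaring.
x_1 = 9152^2 mod 10585 = 10584.
x_1 ≡ −1, so 2593 is not a witness.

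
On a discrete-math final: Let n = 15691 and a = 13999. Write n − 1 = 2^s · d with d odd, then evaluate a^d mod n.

7574

n − 1 = 15690 = 2^1 · 7845, so s = 1 and d = 7845.
Repeated squaring mod 15691: 13999^1 ≡ 13999, 13999^2 ≡ 7102, 13999^4 ≡ 7530, 13999^8 ≡ 9317, 13999^16 ≡ 3877, 13999^32 ≡ 14842, 13999^64 ≡ 14706, 13999^128 ≡ 13074, 13999^256 ≡ 7413, 13999^512 ≡ 2687, 13999^1024 ≡ 2109, 13999^2048 ≡ 7328, 13999^4096 ≡ 4982.
7845 = 4096 + 2048 + 1024 + 512 + 128 + 32 + 4 + 1, so 13999^7845 ≡ 4982·7328·2109·2687·13074·14842·7530·13999 ≡ 7574 (mod 15691).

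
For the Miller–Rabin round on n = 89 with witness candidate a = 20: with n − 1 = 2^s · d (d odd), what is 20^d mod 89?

n − 1 = 88 = 2^3 · 11, so s = 3 and d = 11.
20^11 mod 89 = 55.

55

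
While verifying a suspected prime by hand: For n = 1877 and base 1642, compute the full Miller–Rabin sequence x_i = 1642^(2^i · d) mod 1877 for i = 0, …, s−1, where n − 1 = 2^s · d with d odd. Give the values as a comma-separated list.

1876, 1

n − 1 = 1876 = 2^2 · 469, so s = 2 and d = 469.
x_0 = 1642^469 mod 1877 = 1876.
x_1 = 1876^2 mod 1877 = 1.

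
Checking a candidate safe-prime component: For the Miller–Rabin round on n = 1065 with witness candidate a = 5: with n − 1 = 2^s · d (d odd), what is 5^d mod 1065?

125

n − 1 = 1064 = 2^3 · 133, so s = 3 and d = 133.
5^133 mod 1065 = 125.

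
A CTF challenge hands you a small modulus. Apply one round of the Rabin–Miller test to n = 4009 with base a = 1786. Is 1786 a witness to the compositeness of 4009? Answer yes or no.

yes

n − 1 = 4008 = 2^3 · 501, so s = 3 and d = 501.
x_0 = 1786^501 mod 4009 = 3192.
x_0 is neither 1 nor 4008, so continue squaring.
x_1 = 3192^2 mod 4009 = 1995.
x_2 = 1995^2 mod 4009 = 3097.
Reached i = s−1 = 2 without hitting −1: 1786 is a Miller–Rabin witness and 4009 is composite.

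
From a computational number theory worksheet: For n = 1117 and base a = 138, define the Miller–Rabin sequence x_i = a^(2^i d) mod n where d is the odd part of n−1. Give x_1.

1116

n − 1 = 1116 = 2^2 · 279, so s = 2 and d = 279.
x_0 = 138^279 mod 1117 = 903.
x_1 = 903^2 mod 1117 = 1116.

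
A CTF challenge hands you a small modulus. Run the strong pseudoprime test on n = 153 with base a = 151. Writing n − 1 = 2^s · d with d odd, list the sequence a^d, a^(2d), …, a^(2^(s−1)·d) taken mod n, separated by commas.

43, 13, 16

n − 1 = 152 = 2^3 · 19, so s = 3 and d = 19.
x_0 = 151^19 mod 153 = 43.
x_1 = 43^2 mod 153 = 13.
x_2 = 13^2 mod 153 = 16.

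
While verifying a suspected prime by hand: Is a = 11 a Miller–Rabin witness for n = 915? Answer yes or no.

n − 1 = 914 = 2^1 · 457, so s = 1 and d = 457.
Repeated squaring mod 915: 11^1 ≡ 11, 11^2 ≡ 121, 11^4 ≡ 1, 11^8 ≡ 1, 11^16 ≡ 1, 11^32 ≡ 1, 11^64 ≡ 1, 11^128 ≡ 1, 11^256 ≡ 1.
457 = 256 + 128 + 64 + 8 + 1, so 11^457 ≡ 1·1·1·1·11 ≡ 11 (mod 915).
x_0 = 11^457 mod 915 = 11.
x_0 ∉ {1, 914} and s = 1, so 11 is a Miller–Rabin witness and 915 is composite.

yes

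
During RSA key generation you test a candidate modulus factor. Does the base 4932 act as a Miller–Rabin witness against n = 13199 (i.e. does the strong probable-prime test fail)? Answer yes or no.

n − 1 = 13198 = 2^1 · 6599, so s = 1 and d = 6599.
Repeated squaring mod 13199: 4932^1 ≡ 4932, 4932^2 ≡ 12066, 4932^4 ≡ 3386, 4932^8 ≡ 8264, 4932^16 ≡ 2070, 4932^32 ≡ 8424, 4932^64 ≡ 5952, 4932^128 ≡ 188, 4932^256 ≡ 8946, 4932^512 ≡ 5379, 4932^1024 ≡ 1433, 4932^2048 ≡ 7644, 4932^4096 ≡ 11962.
6599 = 4096 + 2048 + 256 + 128 + 64 + 4 + 2 + 1, so 4932^6599 ≡ 11962·7644·8946·188·5952·3386·12066·4932 ≡ 12279 (mod 13199).
x_0 = 4932^6599 mod 13199 = 12279.
x_0 ∉ {1, 13198} and s = 1, so 4932 is a Miller–Rabin witness and 13199 is composite.

yes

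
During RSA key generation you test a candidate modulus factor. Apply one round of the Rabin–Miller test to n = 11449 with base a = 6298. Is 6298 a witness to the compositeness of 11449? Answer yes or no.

n − 1 = 11448 = 2^3 · 1431, so s = 3 and d = 1431.
x_0 = 6298^1431 mod 11449 = 6849.
x_0 is neither 1 nor 11448, so continue squaring.
x_1 = 6849^2 mod 11449 = 2248.
x_2 = 2248^2 mod 11449 = 4495.
Reached i = s−1 = 2 without hitting −1: 6298 is a Miller–Rabin witness and 11449 is composite.

yes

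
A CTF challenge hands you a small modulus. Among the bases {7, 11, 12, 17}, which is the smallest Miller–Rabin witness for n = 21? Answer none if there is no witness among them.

n − 1 = 20 = 2^2 · 5, so s = 2 and d = 5.
Base 7: x_0 = 7^5 mod 21 = 7. x_0 is neither 1 nor 20, so continue squaring. x_1 = 7^2 mod 21 = 7. Reached i = s−1 = 1 without hitting −1: 7 is a Miller–Rabin witness and 21 is composite.
Base 11: x_0 = 11^5 mod 21 = 2. x_0 is neither 1 nor 20, so continue squaring. x_1 = 2^2 mod 21 = 4. Reached i = s−1 = 1 without hitting −1: 11 is a Miller–Rabin witness and 21 is composite.
Base 12: x_0 = 12^5 mod 21 = 3. x_0 is neither 1 nor 20, so continue squaring. x_1 = 3^2 mod 21 = 9. Reached i = s−1 = 1 without hitting −1: 12 is a Miller–Rabin witness and 21 is composite.
Base 17: x_0 = 17^5 mod 21 = 5. x_0 is neither 1 nor 20, so continue squaring. x_1 = 5^2 mod 21 = 4. Reached i = s−1 = 1 without hitting −1: 17 is a Miller–Rabin witness and 21 is composite.
The smallest witness among the given bases is 7.

7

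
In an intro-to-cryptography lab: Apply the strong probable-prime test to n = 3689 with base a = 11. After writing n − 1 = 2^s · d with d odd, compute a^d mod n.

n − 1 = 3688 = 2^3 · 461, so s = 3 and d = 461.
11^461 mod 3689 = 1605.

1605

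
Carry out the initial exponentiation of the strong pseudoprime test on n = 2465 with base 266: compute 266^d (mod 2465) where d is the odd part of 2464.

n − 1 = 2464 = 2^5 · 77, so s = 5 and d = 77.
Repeated squaring mod 2465: 266^1 ≡ 266, 266^2 ≡ 1736, 266^4 ≡ 1466, 266^8 ≡ 2141, 266^16 ≡ 1446, 266^32 ≡ 596, 266^64 ≡ 256.
77 = 64 + 8 + 4 + 1, so 266^77 ≡ 256·2141·1466·266 ≡ 1826 (mod 2465).

1826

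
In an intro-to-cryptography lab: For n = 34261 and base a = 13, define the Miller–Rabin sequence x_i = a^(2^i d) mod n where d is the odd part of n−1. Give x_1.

34260

n − 1 = 34260 = 2^2 · 8565, so s = 2 and d = 8565.
x_0 = 13^8565 mod 34261 = 5741.
x_1 = 5741^2 mod 34261 = 34260.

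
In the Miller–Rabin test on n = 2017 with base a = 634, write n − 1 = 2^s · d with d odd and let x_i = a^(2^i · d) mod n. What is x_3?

n − 1 = 2016 = 2^5 · 63, so s = 5 and d = 63.
x_0 = 634^63 mod 2017 = 1359.
x_1 = 1359^2 mod 2017 = 1326.
x_2 = 1326^2 mod 2017 = 1469.
x_3 = 1469^2 mod 2017 = 1788.

1788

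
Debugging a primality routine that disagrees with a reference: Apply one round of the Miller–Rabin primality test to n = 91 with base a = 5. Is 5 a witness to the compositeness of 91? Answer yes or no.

n − 1 = 90 = 2^1 · 45, so s = 1 and d = 45.
By repeated squaring, 5^45 ≡ 83 (mod 91).
x_0 = 5^45 mod 91 = 83.
x_0 ∉ {1, 90} and s = 1, so 5 is a Miller–Rabin witness and 91 is composite.

yes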